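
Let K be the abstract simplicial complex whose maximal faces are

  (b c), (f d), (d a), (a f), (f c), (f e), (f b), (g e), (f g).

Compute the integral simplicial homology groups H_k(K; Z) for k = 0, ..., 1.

Take the total order a < b < c < d < e < f < g on the vertex set. Then K (dimension 1) consists of the simplices:

  0-simplices (7): a, b, c, d, e, f, g
  1-simplices (9): ad, af, bc, bf, cf, df, ef, eg, fg

giving chain groups C_0 ≅ Z^7, C_1 ≅ Z^9.

∂_1: C_1 → C_0 maps an edge to its endpoints' difference, ∂[p,q] = q − p.
The 7×9 boundary matrix has rank 6 and Smith normal form diag(1,1,1,1,1,1).

Computing H_k = (kernel of ∂_k) / (image of ∂_{k+1}):

  H_0: rank C_0 − rank ∂_1 = 7 − 6 = 1, and the invariant factors of ∂_1 are all 1, so H_0 ≅ Z.
  H_1: rank ker ∂_1 − rank ∂_2 = (9 − 6) − 0 = 3, and there is no ∂_2, so H_1 ≅ Z^3.

H_0 ≅ Z,  H_1 ≅ Z^3.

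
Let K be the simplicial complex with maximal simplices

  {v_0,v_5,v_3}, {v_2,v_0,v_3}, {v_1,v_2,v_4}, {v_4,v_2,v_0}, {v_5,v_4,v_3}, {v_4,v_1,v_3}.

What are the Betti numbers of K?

Take the total order v_0 < v_1 < v_2 < v_3 < v_4 < v_5 on the vertex set. Then K (dimension 2) consists of the simplices:

  0-simplices (6): [v_0], [v_1], [v_2], [v_3], [v_4], [v_5]
  1-simplices (12): [v_0,v_2], [v_0,v_3], [v_0,v_4], [v_0,v_5], [v_1,v_2], [v_1,v_3], [v_1,v_4], [v_2,v_3], [v_2,v_4], [v_3,v_4], [v_3,v_5], [v_4,v_5]
  2-simplices (6): [v_0,v_2,v_3], [v_0,v_2,v_4], [v_0,v_3,v_5], [v_1,v_2,v_4], [v_1,v_3,v_4], [v_3,v_4,v_5]

giving chain groups C_0 ≅ Z^6, C_1 ≅ Z^12, C_2 ≅ Z^6.

The boundary map ∂_1: C_1 → C_0 maps an edge to its endpoints' difference, ∂[p,q] = q − p.
This gives a 6×12 integer matrix of rank 5; reducing to Smith normal form yields diagonal entries (1,1,1,1,1).

Boundary ∂_2: C_2 → C_1 sends each 2-simplex [p,q,r] to [q,r] − [p,r] + [p,q]. For instance
  ∂[v_0,v_2,v_4] = [v_2,v_4] − [v_0,v_4] + [v_0,v_2],
  ∂[v_0,v_2,v_3] = [v_2,v_3] − [v_0,v_3] + [v_0,v_2].
The resulting 12×6 matrix has rank 6, and its Smith normal form has invariant factors (1,1,1,1,1,1).

From H_k ≅ ker(∂_k) / im(∂_{k+1}) we obtain:

  H_0: rank C_0 − rank ∂_1 = 6 − 5 = 1, and the invariant factors of ∂_1 are all 1, so H_0 = Z.
  H_1: rank ker ∂_1 − rank ∂_2 = (12 − 5) − 6 = 1, and the invariant factors of ∂_2 are all 1, so H_1 = Z.
  H_2: rank ker ∂_2 − rank ∂_3 = (6 − 6) − 0 = 0, and there is no ∂_3, so H_2 = 0.

(K is a triangulation of the cylinder S^1 x I.)

Hence the Betti numbers are b_0 = 1, b_1 = 1, b_2 = 0.

b_0 = 1, b_1 = 1, b_2 = 0.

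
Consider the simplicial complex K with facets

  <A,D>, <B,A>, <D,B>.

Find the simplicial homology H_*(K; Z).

H_0 = Z,  H_1 = Z.

Order the vertices as A < B < D. Listing each simplex with vertices in this order, K has dimension 1 with simplices:

  0-simplices (3): A, B, D
  1-simplices (3): AB, AD, BD

giving chain groups C_0 ≅ Z^3, C_1 ≅ Z^3.

∂_1: C_1 → C_0 maps an edge to its endpoints' difference, ∂[p,q] = q − p. For instance
  ∂BD = D − B.
This gives a 3×3 integer matrix of rank 2; reducing to Smith normal form yields diagonal entries (1,1).

Now H_k = ker ∂_k / im ∂_{k+1}, so:

  H_0: rank C_0 − rank ∂_1 = 3 − 2 = 1, and the invariant factors of ∂_1 are all 1, so H_0 = Z.
  H_1: rank ker ∂_1 − rank ∂_2 = (3 − 2) − 0 = 1, and there is no ∂_2, so H_1 = Z.

(K is a triangulation of the circle S^1.)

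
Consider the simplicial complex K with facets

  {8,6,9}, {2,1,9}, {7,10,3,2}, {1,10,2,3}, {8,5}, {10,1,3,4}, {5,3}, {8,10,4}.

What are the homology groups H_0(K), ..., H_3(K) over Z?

H_0 ≅ Z,  H_1 ≅ Z^2,  H_2 = 0,  H_3 = 0.

Fix the vertex order 1 < 2 < 3 < 4 < 5 < 6 < 7 < 8 < 9 < 10 and write every simplex with vertices in increasing order. Then dim K = 3 and the simplices of K are:

  0-simplices (10): [1], [2], [3], [4], [5], [6], [7], [8], [9], [10]
  1-simplices (21): [1,2], [1,3], [1,4], [1,9], [1,10], [2,3], [2,7], [2,9], [2,10], [3,4], [3,5], [3,7], [3,10], [4,8], [4,10], [5,8], [6,8], [6,9], [7,10], [8,9], [8,10]
  2-simplices (13): [1,2,3], [1,2,9], [1,2,10], [1,3,4], [1,3,10], [1,4,10], [2,3,7], [2,3,10], [2,7,10], [3,4,10], [3,7,10], [4,8,10], [6,8,9]
  3-simplices (3): [1,2,3,10], [1,3,4,10], [2,3,7,10]

so the chain groups are C_0 ≅ Z^10, C_1 ≅ Z^21, C_2 ≅ Z^13, C_3 ≅ Z^3.

Boundary ∂_1: C_1 → C_0 maps an edge to its endpoints' difference, ∂[p,q] = q − p. For instance
  ∂[8,10] = [10] − [8].
The resulting 10×21 matrix has rank 9, and its Smith normal form has invariant factors (1,1,1,1,1,1,1,1,1).

The boundary map ∂_2: C_2 → C_1 acts by ∂[p,q,r] = [q,r] − [p,r] + [p,q]. For instance
  ∂[2,3,10] = [3,10] − [2,10] + [2,3],
  ∂[1,2,10] = [2,10] − [1,10] + [1,2].
This gives a 21×13 integer matrix of rank 10; reducing to Smith normal form yields diagonal entries (1,1,1,1,1,1,1,1,1,1).

∂_3: C_3 → C_2 sends each 3-simplex σ to the alternating sum Σ_i (−1)^i (σ with its i-th vertex removed). For instance
  ∂[1,3,4,10] = [3,4,10] − [1,4,10] + [1,3,10] − [1,3,4],
  ∂[2,3,7,10] = [3,7,10] − [2,7,10] + [2,3,10] − [2,3,7].
The 13×3 boundary matrix has rank 3 and Smith normal form diag(1,1,1).

Reading off H_k = ker ∂_k / im ∂_{k+1}:

  H_0: rank C_0 − rank ∂_1 = 10 − 9 = 1, and the invariant factors of ∂_1 are all 1, so H_0 = Z.
  H_1: rank ker ∂_1 − rank ∂_2 = (21 − 9) − 10 = 2, and the invariant factors of ∂_2 are all 1, so H_1 = Z^2.
  H_2: rank ker ∂_2 − rank ∂_3 = (13 − 10) − 3 = 0, and the invariant factors of ∂_3 are all 1, so H_2 = 0.
  H_3: rank ker ∂_3 − rank ∂_4 = (3 − 3) − 0 = 0, and there is no ∂_4, so H_3 = 0.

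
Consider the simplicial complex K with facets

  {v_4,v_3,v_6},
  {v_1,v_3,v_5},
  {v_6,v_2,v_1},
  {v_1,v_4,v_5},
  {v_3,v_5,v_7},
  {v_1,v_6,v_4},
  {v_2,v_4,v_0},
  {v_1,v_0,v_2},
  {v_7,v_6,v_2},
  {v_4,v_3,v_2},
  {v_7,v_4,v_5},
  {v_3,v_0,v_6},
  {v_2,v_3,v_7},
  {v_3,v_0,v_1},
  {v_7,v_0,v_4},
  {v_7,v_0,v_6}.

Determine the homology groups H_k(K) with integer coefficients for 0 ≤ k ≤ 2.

K has 8 vertices, 24 edges, 16 triangles.
rank ∂_0 = 0, rank ∂_1 = 7 ⇒ b_0 = 8 − 0 − 7 = 1; all invariant factors of ∂_1 are 1 so no torsion. So H_0 ≅ Z.
rank ∂_1 = 7, rank ∂_2 = 15 ⇒ b_1 = 24 − 7 − 15 = 2; all invariant factors of ∂_2 are 1 so no torsion. So H_1 ≅ Z^2.
rank ∂_2 = 15, rank ∂_3 = 0 ⇒ b_2 = 16 − 15 − 0 = 1. So H_2 ≅ Z.

H_0 ≅ Z,  H_1 ≅ Z^2,  H_2 ≅ Z.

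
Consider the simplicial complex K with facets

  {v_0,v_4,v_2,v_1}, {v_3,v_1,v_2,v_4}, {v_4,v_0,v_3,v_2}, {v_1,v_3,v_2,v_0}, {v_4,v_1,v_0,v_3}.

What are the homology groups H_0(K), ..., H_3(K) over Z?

H_0 = Z,  H_1 = 0,  H_2 = 0,  H_3 = Z.

Order the vertices as v_0 < v_1 < v_2 < v_3 < v_4. Listing each simplex with vertices in this order, K has dimension 3 with simplices:

  0-simplices (5): [v_0], [v_1], [v_2], [v_3], [v_4]
  1-simplices (10): [v_0,v_1], [v_0,v_2], [v_0,v_3], [v_0,v_4], [v_1,v_2], [v_1,v_3], [v_1,v_4], [v_2,v_3], [v_2,v_4], [v_3,v_4]
  2-simplices (10): [v_0,v_1,v_2], [v_0,v_1,v_3], [v_0,v_1,v_4], [v_0,v_2,v_3], [v_0,v_2,v_4], [v_0,v_3,v_4], [v_1,v_2,v_3], [v_1,v_2,v_4], [v_1,v_3,v_4], [v_2,v_3,v_4]
  3-simplices (5): [v_0,v_1,v_2,v_3], [v_0,v_1,v_2,v_4], [v_0,v_1,v_3,v_4], [v_0,v_2,v_3,v_4], [v_1,v_2,v_3,v_4]

Hence C_0 ≅ Z^5, C_1 ≅ Z^10, C_2 ≅ Z^10, C_3 ≅ Z^5.

The boundary map ∂_1: C_1 → C_0 is given by ∂[p,q] = [q] − [p]. For instance
  ∂[v_2,v_4] = [v_4] − [v_2].
The resulting 5×10 matrix has rank 4, and its Smith normal form has invariant factors (1,1,1,1).

∂_2: C_2 → C_1 acts by ∂[p,q,r] = [q,r] − [p,r] + [p,q]. For instance
  ∂[v_0,v_1,v_4] = [v_1,v_4] − [v_0,v_4] + [v_0,v_1],
  ∂[v_0,v_1,v_2] = [v_1,v_2] − [v_0,v_2] + [v_0,v_1].
The resulting 10×10 matrix has rank 6, and its Smith normal form has invariant factors (1,1,1,1,1,1).

∂_3: C_3 → C_2 sends each 3-simplex σ to the alternating sum Σ_i (−1)^i (σ with its i-th vertex removed). For instance
  ∂[v_0,v_2,v_3,v_4] = [v_2,v_3,v_4] − [v_0,v_3,v_4] + [v_0,v_2,v_4] − [v_0,v_2,v_3],
  ∂[v_1,v_2,v_3,v_4] = [v_2,v_3,v_4] − [v_1,v_3,v_4] + [v_1,v_2,v_4] − [v_1,v_2,v_3].
As a 10×5 matrix over Z this has rank 4, with invariant factors (1,1,1,1).

Now H_k = ker ∂_k / im ∂_{k+1}, so:

  H_0: rank C_0 − rank ∂_1 = 5 − 4 = 1, and the invariant factors of ∂_1 are all 1, so H_0 ≅ Z.
  H_1: rank ker ∂_1 − rank ∂_2 = (10 − 4) − 6 = 0, and the invariant factors of ∂_2 are all 1, so H_1 ≅ 0.
  H_2: rank ker ∂_2 − rank ∂_3 = (10 − 6) − 4 = 0, and the invariant factors of ∂_3 are all 1, so H_2 ≅ 0.
  H_3: rank ker ∂_3 − rank ∂_4 = (5 − 4) − 0 = 1, and there is no ∂_4, so H_3 ≅ Z.

(K is a triangulation of the 3-sphere S^3.)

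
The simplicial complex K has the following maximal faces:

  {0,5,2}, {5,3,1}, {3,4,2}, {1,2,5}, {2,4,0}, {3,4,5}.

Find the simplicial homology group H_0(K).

K has 6 vertices, 12 edges, 6 triangles.
rank ∂_0 = 0, rank ∂_1 = 5 ⇒ b_0 = 6 − 0 − 5 = 1; all invariant factors of ∂_1 are 1 so no torsion. So H_0 ≅ Z.

H_0 ≅ Z.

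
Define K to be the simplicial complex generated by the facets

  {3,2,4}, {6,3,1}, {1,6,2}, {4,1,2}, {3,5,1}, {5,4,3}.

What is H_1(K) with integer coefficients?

H_1 ≅ Z.

Fix the vertex order 1 < 2 < 3 < 4 < 5 < 6 and write every simplex with vertices in increasing order. Then dim K = 2 and the simplices of K are:

  0-simplices (6): [1], [2], [3], [4], [5], [6]
  1-simplices (12): [1,2], [1,3], [1,4], [1,5], [1,6], [2,3], [2,4], [2,6], [3,4], [3,5], [3,6], [4,5]
  2-simplices (6): [1,2,4], [1,2,6], [1,3,5], [1,3,6], [2,3,4], [3,4,5]

giving chain groups C_0 ≅ Z^6, C_1 ≅ Z^12, C_2 ≅ Z^6.

∂_1: C_1 → C_0 is given by ∂[p,q] = [q] − [p]. For instance
  ∂[3,6] = [6] − [3].
The resulting 6×12 matrix has rank 5, and its Smith normal form has invariant factors (1,1,1,1,1).

The boundary map ∂_2: C_2 → C_1 sends each 2-simplex [p,q,r] to [q,r] − [p,r] + [p,q]. For instance
  ∂[1,3,6] = [3,6] − [1,6] + [1,3],
  ∂[3,4,5] = [4,5] − [3,5] + [3,4].
This gives a 12×6 integer matrix of rank 6; reducing to Smith normal form yields diagonal entries (1,1,1,1,1,1).

Now H_k = ker ∂_k / im ∂_{k+1}, so:

  H_1: rank ker ∂_1 − rank ∂_2 = (12 − 5) − 6 = 1, and the invariant factors of ∂_2 are all 1, so H_1 = Z.

(K is a triangulation of the cylinder S^1 x I.)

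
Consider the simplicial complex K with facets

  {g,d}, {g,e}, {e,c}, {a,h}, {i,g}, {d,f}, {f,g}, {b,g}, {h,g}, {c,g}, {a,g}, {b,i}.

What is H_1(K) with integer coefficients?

H_1 ≅ Z^4.

Fix the vertex order a < b < c < d < e < f < g < h < i and write every simplex with vertices in increasing order. Then dim K = 1 and the simplices of K are:

  0-simplices (9): a, b, c, d, e, f, g, h, i
  1-simplices (12): ag, ah, bg, bi, ce, cg, df, dg, eg, fg, gh, gi

giving chain groups C_0 ≅ Z^9, C_1 ≅ Z^12.

The boundary map ∂_1: C_1 → C_0 is given by ∂[p,q] = [q] − [p].
The resulting 9×12 matrix has rank 8, and its Smith normal form has invariant factors (1,1,1,1,1,1,1,1).

From H_k ≅ ker(∂_k) / im(∂_{k+1}) we obtain:

  H_1: rank ker ∂_1 − rank ∂_2 = (12 − 8) − 0 = 4, and there is no ∂_2, so H_1 ≅ Z^4.

(K is a triangulation of a wedge of 4 circles.)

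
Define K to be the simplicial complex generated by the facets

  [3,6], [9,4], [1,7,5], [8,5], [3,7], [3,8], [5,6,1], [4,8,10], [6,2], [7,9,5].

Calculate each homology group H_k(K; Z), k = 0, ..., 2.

We work with the vertex ordering 1 < 2 < 3 < 4 < 5 < 6 < 7 < 8 < 9 < 10. The simplices of K, each written with vertices in increasing order, are:

  0-simplices (10): [1], [2], [3], [4], [5], [6], [7], [8], [9], [10]
  1-simplices (16): [1,5], [1,6], [1,7], [2,6], [3,6], [3,7], [3,8], [4,8], [4,9], [4,10], [5,6], [5,7], [5,8], [5,9], [7,9], [8,10]
  2-simplices (4): [1,5,6], [1,5,7], [4,8,10], [5,7,9]

so the chain groups are C_0 ≅ Z^10, C_1 ≅ Z^16, C_2 ≅ Z^4.

The boundary map ∂_1: C_1 → C_0 maps an edge to its endpoints' difference, ∂[p,q] = q − p. For instance
  ∂[1,5] = [5] − [1].
The 10×16 boundary matrix has rank 9 and Smith normal form diag(1,1,1,1,1,1,1,1,1).

∂_2: C_2 → C_1 sends each 2-simplex [p,q,r] to [q,r] − [p,r] + [p,q]. For instance
  ∂[1,5,6] = [5,6] − [1,6] + [1,5],
  ∂[4,8,10] = [8,10] − [4,10] + [4,8].
This gives a 16×4 integer matrix of rank 4; reducing to Smith normal form yields diagonal entries (1,1,1,1).

Computing H_k = (kernel of ∂_k) / (image of ∂_{k+1}):

  H_0: rank C_0 − rank ∂_1 = 10 − 9 = 1, and the invariant factors of ∂_1 are all 1, so H_0 ≅ Z.
  H_1: rank ker ∂_1 − rank ∂_2 = (16 − 9) − 4 = 3, and the invariant factors of ∂_2 are all 1, so H_1 ≅ Z^3.
  H_2: rank ker ∂_2 − rank ∂_3 = (4 − 4) − 0 = 0, and there is no ∂_3, so H_2 ≅ 0.

As a check, the Euler characteristic is 10 − 16 + 4 = -2, which agrees with 1 − 3 + 0 = -2.

H_0 ≅ Z,  H_1 ≅ Z^3,  H_2 = 0.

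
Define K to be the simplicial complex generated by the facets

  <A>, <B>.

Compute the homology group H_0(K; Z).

H_0 = Z^2.

Take the total order A < B on the vertex set. Then K (dimension 0) consists of the simplices:

  0-simplices (2): A, B

giving chain groups C_0 ≅ Z^2.

Reading off H_k = ker ∂_k / im ∂_{k+1}:

  H_0: rank C_0 − rank ∂_1 = 2 − 0 = 2, and there is no ∂_1, so H_0 ≅ Z^2.

(K is a triangulation of a set of 2 points.)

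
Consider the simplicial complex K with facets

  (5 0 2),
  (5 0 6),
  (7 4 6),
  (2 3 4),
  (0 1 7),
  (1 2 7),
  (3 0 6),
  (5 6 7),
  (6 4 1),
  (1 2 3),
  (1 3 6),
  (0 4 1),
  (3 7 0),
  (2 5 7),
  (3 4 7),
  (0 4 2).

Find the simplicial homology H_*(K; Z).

H_0 = Z,  H_1 = Z^2,  H_2 = Z.

Take the total order 0 < 1 < 2 < 3 < 4 < 5 < 6 < 7 on the vertex set. Then K (dimension 2) consists of the simplices:

  0-simplices (8): [0], [1], [2], [3], [4], [5], [6], [7]
  1-simplices (24): (24 of them)
  2-simplices (16): [0,1,4], [0,1,7], [0,2,4], [0,2,5], [0,3,6], [0,3,7], [0,5,6], [1,2,3], [1,2,7], [1,3,6], [1,4,6], [2,3,4], [2,5,7], [3,4,7], [4,6,7], [5,6,7]

so the chain groups are C_0 ≅ Z^8, C_1 ≅ Z^24, C_2 ≅ Z^16.

∂_1: C_1 → C_0 maps an edge to its endpoints' difference, ∂[p,q] = q − p.
The resulting 8×24 matrix has rank 7, and its Smith normal form has invariant factors (1,1,1,1,1,1,1).

The boundary map ∂_2: C_2 → C_1 maps a triangle to the signed sum of its edges. For instance
  ∂[2,3,4] = [3,4] − [2,4] + [2,3],
  ∂[2,5,7] = [5,7] − [2,7] + [2,5].
This gives a 24×16 integer matrix of rank 15; reducing to Smith normal form yields diagonal entries (1,1,1,1,1,1,1,1,1,1,1,1,1,1,1).

Computing H_k = (kernel of ∂_k) / (image of ∂_{k+1}):

  H_0: rank C_0 − rank ∂_1 = 8 − 7 = 1, and the invariant factors of ∂_1 are all 1, so H_0 = Z.
  H_1: rank ker ∂_1 − rank ∂_2 = (24 − 7) − 15 = 2, and the invariant factors of ∂_2 are all 1, so H_1 = Z^2.
  H_2: rank ker ∂_2 − rank ∂_3 = (16 − 15) − 0 = 1, and there is no ∂_3, so H_2 = Z.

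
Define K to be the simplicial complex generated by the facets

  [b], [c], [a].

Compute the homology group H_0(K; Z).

Take the total order a < b < c on the vertex set. Then K (dimension 0) consists of the simplices:

  0-simplices (3): a, b, c

Hence C_0 ≅ Z^3.

Now H_k = ker ∂_k / im ∂_{k+1}, so:

  H_0: rank C_0 − rank ∂_1 = 3 − 0 = 3, and there is no ∂_1, so H_0 = Z^3.

H_0 = Z^3.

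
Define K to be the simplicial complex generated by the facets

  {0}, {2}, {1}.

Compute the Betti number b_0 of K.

Fix the vertex order 0 < 1 < 2 and write every simplex with vertices in increasing order. Then dim K = 0 and the simplices of K are:

  0-simplices (3): [0], [1], [2]

Hence C_0 ≅ Z^3.

Now H_k = ker ∂_k / im ∂_{k+1}, so:

  H_0: rank C_0 − rank ∂_1 = 3 − 0 = 3, and there is no ∂_1, so H_0 ≅ Z^3.

Hence the Betti numbers are b_0 = 3.

b_0 = 3.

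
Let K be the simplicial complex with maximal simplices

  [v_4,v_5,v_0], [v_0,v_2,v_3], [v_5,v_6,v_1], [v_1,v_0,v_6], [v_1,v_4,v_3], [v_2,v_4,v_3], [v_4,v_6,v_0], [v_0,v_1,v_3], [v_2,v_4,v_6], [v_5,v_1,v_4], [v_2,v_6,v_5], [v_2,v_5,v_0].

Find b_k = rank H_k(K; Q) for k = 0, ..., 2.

b_0 = 1, b_1 = 0, b_2 = 0.

Fix the vertex order v_0 < v_1 < v_2 < v_3 < v_4 < v_5 < v_6 and write every simplex with vertices in increasing order. Then dim K = 2 and the simplices of K are:

  0-simplices (7): [v_0], [v_1], [v_2], [v_3], [v_4], [v_5], [v_6]
  1-simplices (18): (18 of them)
  2-simplices (12): (12 of them)

so the chain groups are C_0 ≅ Z^7, C_1 ≅ Z^18, C_2 ≅ Z^12.

The boundary map ∂_1: C_1 → C_0 is given by ∂[p,q] = [q] − [p]. For instance
  ∂[v_1,v_3] = [v_3] − [v_1].
This gives a 7×18 integer matrix of rank 6; reducing to Smith normal form yields diagonal entries (1,1,1,1,1,1).

Boundary ∂_2: C_2 → C_1 maps a triangle to the signed sum of its edges. For instance
  ∂[v_0,v_4,v_6] = [v_4,v_6] − [v_0,v_6] + [v_0,v_4],
  ∂[v_0,v_4,v_5] = [v_4,v_5] − [v_0,v_5] + [v_0,v_4].
The resulting 18×12 matrix has rank 12, and its Smith normal form has invariant factors (1,1,1,1,1,1,1,1,1,1,1,2).

From H_k ≅ ker(∂_k) / im(∂_{k+1}) we obtain:

  H_0: rank C_0 − rank ∂_1 = 7 − 6 = 1, and the invariant factors of ∂_1 are all 1, so H_0 ≅ Z.
  H_1: rank ker ∂_1 − rank ∂_2 = (18 − 6) − 12 = 0, and ∂_2 has invariant factor 2 > 1, so H_1 ≅ Z/2.
  H_2: rank ker ∂_2 − rank ∂_3 = (12 − 12) − 0 = 0, and there is no ∂_3, so H_2 ≅ 0.

As a check, the Euler characteristic is 7 − 18 + 12 = 1, which agrees with 1 − 0 + 0 = 1.
(K is a triangulation of the real projective plane RP^2.)

Hence the Betti numbers are b_0 = 1, b_1 = 0, b_2 = 0.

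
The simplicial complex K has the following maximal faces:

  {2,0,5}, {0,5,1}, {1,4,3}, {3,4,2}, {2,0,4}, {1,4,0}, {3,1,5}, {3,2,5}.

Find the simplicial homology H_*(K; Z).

H_0 ≅ Z,  H_1 = 0,  H_2 ≅ Z.

We work with the vertex ordering 0 < 1 < 2 < 3 < 4 < 5. The simplices of K, each written with vertices in increasing order, are:

  0-simplices (6): [0], [1], [2], [3], [4], [5]
  1-simplices (12): [0,1], [0,2], [0,4], [0,5], [1,3], [1,4], [1,5], [2,3], [2,4], [2,5], [3,4], [3,5]
  2-simplices (8): [0,1,4], [0,1,5], [0,2,4], [0,2,5], [1,3,4], [1,3,5], [2,3,4], [2,3,5]

Hence C_0 ≅ Z^6, C_1 ≅ Z^12, C_2 ≅ Z^8.

Boundary ∂_1: C_1 → C_0 is given by ∂[p,q] = [q] − [p].
This gives a 6×12 integer matrix of rank 5; reducing to Smith normal form yields diagonal entries (1,1,1,1,1).

∂_2: C_2 → C_1 maps a triangle to the signed sum of its edges. For instance
  ∂[0,2,5] = [2,5] − [0,5] + [0,2],
  ∂[0,1,4] = [1,4] − [0,4] + [0,1].
The 12×8 boundary matrix has rank 7 and Smith normal form diag(1,1,1,1,1,1,1).

Computing H_k = (kernel of ∂_k) / (image of ∂_{k+1}):

  H_0: rank C_0 − rank ∂_1 = 6 − 5 = 1, and the invariant factors of ∂_1 are all 1, so H_0 = Z.
  H_1: rank ker ∂_1 − rank ∂_2 = (12 − 5) − 7 = 0, and the invariant factors of ∂_2 are all 1, so H_1 = 0.
  H_2: rank ker ∂_2 − rank ∂_3 = (8 − 7) − 0 = 1, and there is no ∂_3, so H_2 = Z.

(K is a triangulation of the 2-sphere S^2.)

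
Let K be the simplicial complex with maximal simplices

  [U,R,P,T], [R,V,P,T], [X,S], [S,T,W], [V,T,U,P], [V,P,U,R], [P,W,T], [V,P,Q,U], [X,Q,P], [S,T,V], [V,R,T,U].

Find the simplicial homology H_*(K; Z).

K has 9 vertices, 21 edges, 17 triangles, 6 3-simplices.
rank ∂_0 = 0, rank ∂_1 = 8 ⇒ b_0 = 9 − 0 − 8 = 1; all invariant factors of ∂_1 are 1 so no torsion. So H_0 = Z.
rank ∂_1 = 8, rank ∂_2 = 12 ⇒ b_1 = 21 − 8 − 12 = 1; all invariant factors of ∂_2 are 1 so no torsion. So H_1 = Z.
rank ∂_2 = 12, rank ∂_3 = 5 ⇒ b_2 = 17 − 12 − 5 = 0; all invariant factors of ∂_3 are 1 so no torsion. So H_2 = 0.
rank ∂_3 = 5, rank ∂_4 = 0 ⇒ b_3 = 6 − 5 − 0 = 1. So H_3 = Z.

H_0 ≅ Z,  H_1 ≅ Z,  H_2 = 0,  H_3 ≅ Z.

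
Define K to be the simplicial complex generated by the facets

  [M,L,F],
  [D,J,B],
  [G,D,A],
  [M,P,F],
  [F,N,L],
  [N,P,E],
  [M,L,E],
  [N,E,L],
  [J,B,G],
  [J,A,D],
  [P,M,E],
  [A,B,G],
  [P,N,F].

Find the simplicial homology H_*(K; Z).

K has 11 vertices, 22 edges, 13 triangles.
rank ∂_0 = 0, rank ∂_1 = 9 ⇒ b_0 = 11 − 0 − 9 = 2; all invariant factors of ∂_1 are 1 so no torsion. So H_0 ≅ Z^2.
rank ∂_1 = 9, rank ∂_2 = 12 ⇒ b_1 = 22 − 9 − 12 = 1; all invariant factors of ∂_2 are 1 so no torsion. So H_1 ≅ Z.
rank ∂_2 = 12, rank ∂_3 = 0 ⇒ b_2 = 13 − 12 − 0 = 1. So H_2 ≅ Z.

H_0 = Z^2,  H_1 = Z,  H_2 = Z.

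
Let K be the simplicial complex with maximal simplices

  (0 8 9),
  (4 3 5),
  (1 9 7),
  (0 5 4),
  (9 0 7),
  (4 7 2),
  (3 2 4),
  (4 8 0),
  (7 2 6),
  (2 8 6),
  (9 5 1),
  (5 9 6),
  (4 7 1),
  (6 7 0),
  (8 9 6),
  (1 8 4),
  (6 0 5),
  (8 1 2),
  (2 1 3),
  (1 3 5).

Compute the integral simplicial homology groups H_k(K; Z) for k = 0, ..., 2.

Take the total order 0 < 1 < 2 < 3 < 4 < 5 < 6 < 7 < 8 < 9 on the vertex set. Then K (dimension 2) consists of the simplices:

  0-simplices (10): [0], [1], [2], [3], [4], [5], [6], [7], [8], [9]
  1-simplices (30): (30 of them)
  2-simplices (20): (20 of them)

so the chain groups are C_0 ≅ Z^10, C_1 ≅ Z^30, C_2 ≅ Z^20.

Boundary ∂_1: C_1 → C_0 is given by ∂[p,q] = [q] − [p]. For instance
  ∂[0,9] = [9] − [0].
As a 10×30 matrix over Z this has rank 9, with invariant factors (1,1,1,1,1,1,1,1,1).

∂_2: C_2 → C_1 maps a triangle to the signed sum of its edges. For instance
  ∂[1,7,9] = [7,9] − [1,9] + [1,7],
  ∂[0,6,7] = [6,7] − [0,7] + [0,6].
The resulting 30×20 matrix has rank 20, and its Smith normal form has invariant factors (1,1,1,1,1,1,1,1,1,1,1,1,1,1,1,1,1,1,1,2).

Now H_k = ker ∂_k / im ∂_{k+1}, so:

  H_0: rank C_0 − rank ∂_1 = 10 − 9 = 1, and the invariant factors of ∂_1 are all 1, so H_0 = Z.
  H_1: rank ker ∂_1 − rank ∂_2 = (30 − 9) − 20 = 1, and ∂_2 has invariant factor 2 > 1, so H_1 = Z ⊕ Z/2.
  H_2: rank ker ∂_2 − rank ∂_3 = (20 − 20) − 0 = 0, and there is no ∂_3, so H_2 = 0.

H_0 ≅ Z,  H_1 ≅ Z ⊕ Z/2,  H_2 = 0.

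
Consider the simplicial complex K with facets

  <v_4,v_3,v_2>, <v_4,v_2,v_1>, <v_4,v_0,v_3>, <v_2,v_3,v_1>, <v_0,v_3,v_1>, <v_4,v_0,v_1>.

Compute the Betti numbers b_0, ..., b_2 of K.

b_0 = 1, b_1 = 0, b_2 = 1.

We work with the vertex ordering v_0 < v_1 < v_2 < v_3 < v_4. The simplices of K, each written with vertices in increasing order, are:

  0-simplices (5): [v_0], [v_1], [v_2], [v_3], [v_4]
  1-simplices (9): [v_0,v_1], [v_0,v_3], [v_0,v_4], [v_1,v_2], [v_1,v_3], [v_1,v_4], [v_2,v_3], [v_2,v_4], [v_3,v_4]
  2-simplices (6): [v_0,v_1,v_3], [v_0,v_1,v_4], [v_0,v_3,v_4], [v_1,v_2,v_3], [v_1,v_2,v_4], [v_2,v_3,v_4]

Hence C_0 ≅ Z^5, C_1 ≅ Z^9, C_2 ≅ Z^6.

∂_1: C_1 → C_0 is given by ∂[p,q] = [q] − [p]. For instance
  ∂[v_1,v_4] = [v_4] − [v_1].
This gives a 5×9 integer matrix of rank 4; reducing to Smith normal form yields diagonal entries (1,1,1,1).

∂_2: C_2 → C_1 maps a triangle to the signed sum of its edges. For instance
  ∂[v_0,v_1,v_3] = [v_1,v_3] − [v_0,v_3] + [v_0,v_1],
  ∂[v_0,v_1,v_4] = [v_1,v_4] − [v_0,v_4] + [v_0,v_1].
As a 9×6 matrix over Z this has rank 5, with invariant factors (1,1,1,1,1).

From H_k ≅ ker(∂_k) / im(∂_{k+1}) we obtain:

  H_0: rank C_0 − rank ∂_1 = 5 − 4 = 1, and the invariant factors of ∂_1 are all 1, so H_0 ≅ Z.
  H_1: rank ker ∂_1 − rank ∂_2 = (9 − 4) − 5 = 0, and the invariant factors of ∂_2 are all 1, so H_1 ≅ 0.
  H_2: rank ker ∂_2 − rank ∂_3 = (6 − 5) − 0 = 1, and there is no ∂_3, so H_2 ≅ Z.

Hence the Betti numbers are b_0 = 1, b_1 = 0, b_2 = 1.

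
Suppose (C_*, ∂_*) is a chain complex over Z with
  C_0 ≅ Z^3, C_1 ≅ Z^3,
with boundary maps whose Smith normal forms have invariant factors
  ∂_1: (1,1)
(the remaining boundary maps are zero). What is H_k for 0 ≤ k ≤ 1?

H_0 = Z,  H_1 = Z.

H_0: b_0 = 3 − 0 − 2 = 1; torsion from ∂_1 factors > 1: none. So H_0 = Z.
H_1: b_1 = 3 − 2 − 0 = 1; torsion from ∂_2 factors > 1: none. So H_1 = Z.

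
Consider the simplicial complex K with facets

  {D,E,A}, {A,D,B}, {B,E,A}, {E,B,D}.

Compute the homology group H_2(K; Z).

H_2 = Z.

Fix the vertex order A < B < D < E and write every simplex with vertices in increasing order. Then dim K = 2 and the simplices of K are:

  0-simplices (4): A, B, D, E
  1-simplices (6): AB, AD, AE, BD, BE, DE
  2-simplices (4): ABD, ABE, ADE, BDE

Hence C_0 ≅ Z^4, C_1 ≅ Z^6, C_2 ≅ Z^4.

∂_1: C_1 → C_0 maps an edge to its endpoints' difference, ∂[p,q] = q − p. For instance
  ∂BD = D − B.
The resulting 4×6 matrix has rank 3, and its Smith normal form has invariant factors (1,1,1).

The boundary map ∂_2: C_2 → C_1 maps a triangle to the signed sum of its edges. For instance
  ∂ABD = BD − AD + AB,
  ∂BDE = DE − BE + BD.
This gives a 6×4 integer matrix of rank 3; reducing to Smith normal form yields diagonal entries (1,1,1).

Computing H_k = (kernel of ∂_k) / (image of ∂_{k+1}):

  H_2: rank ker ∂_2 − rank ∂_3 = (4 − 3) − 0 = 1, and there is no ∂_3, so H_2 = Z.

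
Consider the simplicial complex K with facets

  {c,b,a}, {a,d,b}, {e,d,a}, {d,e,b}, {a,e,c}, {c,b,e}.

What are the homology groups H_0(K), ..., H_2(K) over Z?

We work with the vertex ordering a < b < c < d < e. The simplices of K, each written with vertices in increasing order, are:

  0-simplices (5): a, b, c, d, e
  1-simplices (9): ab, ac, ad, ae, bc, bd, be, ce, de
  2-simplices (6): abc, abd, ace, ade, bce, bde

Hence C_0 ≅ Z^5, C_1 ≅ Z^9, C_2 ≅ Z^6.

∂_1: C_1 → C_0 maps an edge to its endpoints' difference, ∂[p,q] = q − p. For instance
  ∂bd = d − b.
The 5×9 boundary matrix has rank 4 and Smith normal form diag(1,1,1,1).

The boundary map ∂_2: C_2 → C_1 maps a triangle to the signed sum of its edges. For instance
  ∂bde = de − be + bd,
  ∂ace = ce − ae + ac.
The resulting 9×6 matrix has rank 5, and its Smith normal form has invariant factors (1,1,1,1,1).

From H_k ≅ ker(∂_k) / im(∂_{k+1}) we obtain:

  H_0: rank C_0 − rank ∂_1 = 5 − 4 = 1, and the invariant factors of ∂_1 are all 1, so H_0 = Z.
  H_1: rank ker ∂_1 − rank ∂_2 = (9 − 4) − 5 = 0, and the invariant factors of ∂_2 are all 1, so H_1 = 0.
  H_2: rank ker ∂_2 − rank ∂_3 = (6 − 5) − 0 = 1, and there is no ∂_3, so H_2 = Z.

H_0 ≅ Z,  H_1 = 0,  H_2 ≅ Z.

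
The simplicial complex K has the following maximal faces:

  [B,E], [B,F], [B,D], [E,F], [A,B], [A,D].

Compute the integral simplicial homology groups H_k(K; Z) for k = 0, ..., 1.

K has 5 vertices, 6 edges.
rank ∂_0 = 0, rank ∂_1 = 4 ⇒ b_0 = 5 − 0 − 4 = 1; all invariant factors of ∂_1 are 1 so no torsion. So H_0 ≅ Z.
rank ∂_1 = 4, rank ∂_2 = 0 ⇒ b_1 = 6 − 4 − 0 = 2. So H_1 ≅ Z^2.

H_0 ≅ Z,  H_1 ≅ Z^2.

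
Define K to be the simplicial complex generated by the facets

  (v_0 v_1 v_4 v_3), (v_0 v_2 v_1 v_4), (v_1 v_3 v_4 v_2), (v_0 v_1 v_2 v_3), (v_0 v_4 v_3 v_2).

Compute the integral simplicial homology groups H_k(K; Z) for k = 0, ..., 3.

H_0 ≅ Z,  H_1 = 0,  H_2 = 0,  H_3 ≅ Z.

Fix the vertex order v_0 < v_1 < v_2 < v_3 < v_4 and write every simplex with vertices in increasing order. Then dim K = 3 and the simplices of K are:

  0-simplices (5): [v_0], [v_1], [v_2], [v_3], [v_4]
  1-simplices (10): [v_0,v_1], [v_0,v_2], [v_0,v_3], [v_0,v_4], [v_1,v_2], [v_1,v_3], [v_1,v_4], [v_2,v_3], [v_2,v_4], [v_3,v_4]
  2-simplices (10): [v_0,v_1,v_2], [v_0,v_1,v_3], [v_0,v_1,v_4], [v_0,v_2,v_3], [v_0,v_2,v_4], [v_0,v_3,v_4], [v_1,v_2,v_3], [v_1,v_2,v_4], [v_1,v_3,v_4], [v_2,v_3,v_4]
  3-simplices (5): [v_0,v_1,v_2,v_3], [v_0,v_1,v_2,v_4], [v_0,v_1,v_3,v_4], [v_0,v_2,v_3,v_4], [v_1,v_2,v_3,v_4]

so the chain groups are C_0 ≅ Z^5, C_1 ≅ Z^10, C_2 ≅ Z^10, C_3 ≅ Z^5.

The boundary map ∂_1: C_1 → C_0 maps an edge to its endpoints' difference, ∂[p,q] = q − p. For instance
  ∂[v_1,v_2] = [v_2] − [v_1].
As a 5×10 matrix over Z this has rank 4, with invariant factors (1,1,1,1).

Boundary ∂_2: C_2 → C_1 sends each 2-simplex [p,q,r] to [q,r] − [p,r] + [p,q]. For instance
  ∂[v_0,v_1,v_4] = [v_1,v_4] − [v_0,v_4] + [v_0,v_1],
  ∂[v_1,v_2,v_4] = [v_2,v_4] − [v_1,v_4] + [v_1,v_2].
As a 10×10 matrix over Z this has rank 6, with invariant factors (1,1,1,1,1,1).

The boundary map ∂_3: C_3 → C_2 sends each 3-simplex σ to the alternating sum Σ_i (−1)^i (σ with its i-th vertex removed). For instance
  ∂[v_0,v_1,v_3,v_4] = [v_1,v_3,v_4] − [v_0,v_3,v_4] + [v_0,v_1,v_4] − [v_0,v_1,v_3],
  ∂[v_0,v_1,v_2,v_4] = [v_1,v_2,v_4] − [v_0,v_2,v_4] + [v_0,v_1,v_4] − [v_0,v_1,v_2].
This gives a 10×5 integer matrix of rank 4; reducing to Smith normal form yields diagonal entries (1,1,1,1).

Now H_k = ker ∂_k / im ∂_{k+1}, so:

  H_0: rank C_0 − rank ∂_1 = 5 − 4 = 1, and the invariant factors of ∂_1 are all 1, so H_0 = Z.
  H_1: rank ker ∂_1 − rank ∂_2 = (10 − 4) − 6 = 0, and the invariant factors of ∂_2 are all 1, so H_1 = 0.
  H_2: rank ker ∂_2 − rank ∂_3 = (10 − 6) − 4 = 0, and the invariant factors of ∂_3 are all 1, so H_2 = 0.
  H_3: rank ker ∂_3 − rank ∂_4 = (5 − 4) − 0 = 1, and there is no ∂_4, so H_3 = Z.

(K is a triangulation of the 3-sphere S^3.)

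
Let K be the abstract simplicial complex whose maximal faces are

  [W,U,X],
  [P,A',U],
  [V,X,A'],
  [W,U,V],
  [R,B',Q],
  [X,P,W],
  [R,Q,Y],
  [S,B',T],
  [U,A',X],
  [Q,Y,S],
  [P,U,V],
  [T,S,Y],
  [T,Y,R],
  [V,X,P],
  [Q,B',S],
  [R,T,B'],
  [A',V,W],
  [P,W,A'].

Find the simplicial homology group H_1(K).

H_1 ≅ Z/2.

Take the total order P < Q < R < S < T < U < V < W < X < Y < A' < B' on the vertex set. Then K (dimension 2) consists of the simplices:

  0-simplices (12): [P], [Q], [R], [S], [T], [U], [V], [W], [X], [Y], [A'], [B']
  1-simplices (27): (27 of them)
  2-simplices (18): (18 of them)

so the chain groups are C_0 ≅ Z^12, C_1 ≅ Z^27, C_2 ≅ Z^18.

∂_1: C_1 → C_0 sends each edge [p,q] (with p < q) to q − p. For instance
  ∂[W,A'] = [A'] − [W].
The 12×27 boundary matrix has rank 10 and Smith normal form diag(1,1,1,1,1,1,1,1,1,1).

Boundary ∂_2: C_2 → C_1 sends each 2-simplex [p,q,r] to [q,r] − [p,r] + [p,q]. For instance
  ∂[U,X,A'] = [X,A'] − [U,A'] + [U,X],
  ∂[Q,R,B'] = [R,B'] − [Q,B'] + [Q,R].
The 27×18 boundary matrix has rank 17 and Smith normal form diag(1,1,1,1,1,1,1,1,1,1,1,1,1,1,1,1,2).

From H_k ≅ ker(∂_k) / im(∂_{k+1}) we obtain:

  H_1: rank ker ∂_1 − rank ∂_2 = (27 − 10) − 17 = 0, and ∂_2 has invariant factor 2 > 1, so H_1 = Z/2.

(K is a triangulation of the disjoint union of the real projective plane RP^2 and the 2-sphere S^2.)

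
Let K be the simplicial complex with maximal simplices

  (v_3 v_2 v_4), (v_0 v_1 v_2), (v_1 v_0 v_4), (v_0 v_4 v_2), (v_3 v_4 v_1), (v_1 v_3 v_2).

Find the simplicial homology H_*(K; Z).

Order the vertices as v_0 < v_1 < v_2 < v_3 < v_4. Listing each simplex with vertices in this order, K has dimension 2 with simplices:

  0-simplices (5): [v_0], [v_1], [v_2], [v_3], [v_4]
  1-simplices (9): [v_0,v_1], [v_0,v_2], [v_0,v_4], [v_1,v_2], [v_1,v_3], [v_1,v_4], [v_2,v_3], [v_2,v_4], [v_3,v_4]
  2-simplices (6): [v_0,v_1,v_2], [v_0,v_1,v_4], [v_0,v_2,v_4], [v_1,v_2,v_3], [v_1,v_3,v_4], [v_2,v_3,v_4]

giving chain groups C_0 ≅ Z^5, C_1 ≅ Z^9, C_2 ≅ Z^6.

Boundary ∂_1: C_1 → C_0 sends each edge [p,q] (with p < q) to q − p. For instance
  ∂[v_1,v_2] = [v_2] − [v_1].
The resulting 5×9 matrix has rank 4, and its Smith normal form has invariant factors (1,1,1,1).

Boundary ∂_2: C_2 → C_1 acts by ∂[p,q,r] = [q,r] − [p,r] + [p,q]. For instance
  ∂[v_0,v_1,v_2] = [v_1,v_2] − [v_0,v_2] + [v_0,v_1],
  ∂[v_0,v_2,v_4] = [v_2,v_4] − [v_0,v_4] + [v_0,v_2].
The 9×6 boundary matrix has rank 5 and Smith normal form diag(1,1,1,1,1).

Computing H_k = (kernel of ∂_k) / (image of ∂_{k+1}):

  H_0: rank C_0 − rank ∂_1 = 5 − 4 = 1, and the invariant factors of ∂_1 are all 1, so H_0 ≅ Z.
  H_1: rank ker ∂_1 − rank ∂_2 = (9 − 4) − 5 = 0, and the invariant factors of ∂_2 are all 1, so H_1 ≅ 0.
  H_2: rank ker ∂_2 − rank ∂_3 = (6 − 5) − 0 = 1, and there is no ∂_3, so H_2 ≅ Z.

(K is a triangulation of the 2-sphere S^2.)

H_0 = Z,  H_1 = 0,  H_2 = Z.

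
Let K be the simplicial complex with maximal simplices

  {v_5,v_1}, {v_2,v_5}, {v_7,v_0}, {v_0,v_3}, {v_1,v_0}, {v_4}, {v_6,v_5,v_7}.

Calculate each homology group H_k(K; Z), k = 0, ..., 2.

K has 8 vertices, 8 edges, 1 triangle.
rank ∂_0 = 0, rank ∂_1 = 6 ⇒ b_0 = 8 − 0 − 6 = 2; all invariant factors of ∂_1 are 1 so no torsion. So H_0 = Z^2.
rank ∂_1 = 6, rank ∂_2 = 1 ⇒ b_1 = 8 − 6 − 1 = 1; all invariant factors of ∂_2 are 1 so no torsion. So H_1 = Z.
rank ∂_2 = 1, rank ∂_3 = 0 ⇒ b_2 = 1 − 1 − 0 = 0. So H_2 = 0.

H_0 ≅ Z^2,  H_1 ≅ Z,  H_2 = 0.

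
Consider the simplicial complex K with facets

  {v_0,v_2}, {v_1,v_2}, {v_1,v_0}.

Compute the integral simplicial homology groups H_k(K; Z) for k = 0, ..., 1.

H_0 ≅ Z,  H_1 ≅ Z.

Take the total order v_0 < v_1 < v_2 on the vertex set. Then K (dimension 1) consists of the simplices:

  0-simplices (3): [v_0], [v_1], [v_2]
  1-simplices (3): [v_0,v_1], [v_0,v_2], [v_1,v_2]

so the chain groups are C_0 ≅ Z^3, C_1 ≅ Z^3.

Boundary ∂_1: C_1 → C_0 sends each edge [p,q] (with p < q) to q − p.
As a 3×3 matrix over Z this has rank 2, with invariant factors (1,1).

Computing H_k = (kernel of ∂_k) / (image of ∂_{k+1}):

  H_0: rank C_0 − rank ∂_1 = 3 − 2 = 1, and the invariant factors of ∂_1 are all 1, so H_0 = Z.
  H_1: rank ker ∂_1 − rank ∂_2 = (3 − 2) − 0 = 1, and there is no ∂_2, so H_1 = Z.

(K is a triangulation of the circle S^1.)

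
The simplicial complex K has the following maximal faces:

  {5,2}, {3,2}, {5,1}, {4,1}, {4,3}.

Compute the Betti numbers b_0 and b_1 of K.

b_0 = 1, b_1 = 1.

Fix the vertex order 1 < 2 < 3 < 4 < 5 and write every simplex with vertices in increasing order. Then dim K = 1 and the simplices of K are:

  0-simplices (5): [1], [2], [3], [4], [5]
  1-simplices (5): [1,4], [1,5], [2,3], [2,5], [3,4]

giving chain groups C_0 ≅ Z^5, C_1 ≅ Z^5.

∂_1: C_1 → C_0 maps an edge to its endpoints' difference, ∂[p,q] = q − p. For instance
  ∂[3,4] = [4] − [3].
This gives a 5×5 integer matrix of rank 4; reducing to Smith normal form yields diagonal entries (1,1,1,1).

Now H_k = ker ∂_k / im ∂_{k+1}, so:

  H_0: rank C_0 − rank ∂_1 = 5 − 4 = 1, and the invariant factors of ∂_1 are all 1, so H_0 = Z.
  H_1: rank ker ∂_1 − rank ∂_2 = (5 − 4) − 0 = 1, and there is no ∂_2, so H_1 = Z.

Hence the Betti numbers are b_0 = 1, b_1 = 1.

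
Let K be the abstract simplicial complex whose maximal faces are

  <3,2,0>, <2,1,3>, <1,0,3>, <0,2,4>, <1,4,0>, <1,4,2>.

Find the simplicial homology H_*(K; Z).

We work with the vertex ordering 0 < 1 < 2 < 3 < 4. The simplices of K, each written with vertices in increasing order, are:

  0-simplices (5): [0], [1], [2], [3], [4]
  1-simplices (9): [0,1], [0,2], [0,3], [0,4], [1,2], [1,3], [1,4], [2,3], [2,4]
  2-simplices (6): [0,1,3], [0,1,4], [0,2,3], [0,2,4], [1,2,3], [1,2,4]

so the chain groups are C_0 ≅ Z^5, C_1 ≅ Z^9, C_2 ≅ Z^6.

The boundary map ∂_1: C_1 → C_0 sends each edge [p,q] (with p < q) to q − p.
The 5×9 boundary matrix has rank 4 and Smith normal form diag(1,1,1,1).

∂_2: C_2 → C_1 maps a triangle to the signed sum of its edges. For instance
  ∂[0,1,3] = [1,3] − [0,3] + [0,1],
  ∂[0,1,4] = [1,4] − [0,4] + [0,1].
As a 9×6 matrix over Z this has rank 5, with invariant factors (1,1,1,1,1).

Now H_k = ker ∂_k / im ∂_{k+1}, so:

  H_0: rank C_0 − rank ∂_1 = 5 − 4 = 1, and the invariant factors of ∂_1 are all 1, so H_0 = Z.
  H_1: rank ker ∂_1 − rank ∂_2 = (9 − 4) − 5 = 0, and the invariant factors of ∂_2 are all 1, so H_1 = 0.
  H_2: rank ker ∂_2 − rank ∂_3 = (6 − 5) − 0 = 1, and there is no ∂_3, so H_2 = Z.

As a check, the Euler characteristic is 5 − 9 + 6 = 2, which agrees with 1 − 0 + 1 = 2.

H_0 = Z,  H_1 = 0,  H_2 = Z.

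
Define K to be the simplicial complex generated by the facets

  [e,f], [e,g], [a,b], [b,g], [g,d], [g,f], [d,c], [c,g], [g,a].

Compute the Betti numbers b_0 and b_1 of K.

b_0 = 1, b_1 = 3.

Fix the vertex order a < b < c < d < e < f < g and write every simplex with vertices in increasing order. Then dim K = 1 and the simplices of K are:

  0-simplices (7): a, b, c, d, e, f, g
  1-simplices (9): ab, ag, bg, cd, cg, dg, ef, eg, fg

giving chain groups C_0 ≅ Z^7, C_1 ≅ Z^9.

The boundary map ∂_1: C_1 → C_0 maps an edge to its endpoints' difference, ∂[p,q] = q − p. For instance
  ∂ag = g − a.
As a 7×9 matrix over Z this has rank 6, with invariant factors (1,1,1,1,1,1).

Reading off H_k = ker ∂_k / im ∂_{k+1}:

  H_0: rank C_0 − rank ∂_1 = 7 − 6 = 1, and the invariant factors of ∂_1 are all 1, so H_0 ≅ Z.
  H_1: rank ker ∂_1 − rank ∂_2 = (9 − 6) − 0 = 3, and there is no ∂_2, so H_1 ≅ Z^3.

As a check, the Euler characteristic is 7 − 9 = -2, which agrees with 1 − 3 = -2.

Hence the Betti numbers are b_0 = 1, b_1 = 3.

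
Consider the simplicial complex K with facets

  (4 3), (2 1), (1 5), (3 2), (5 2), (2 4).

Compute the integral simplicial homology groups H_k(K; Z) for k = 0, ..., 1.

H_0 ≅ Z,  H_1 ≅ Z^2.

Fix the vertex order 1 < 2 < 3 < 4 < 5 and write every simplex with vertices in increasing order. Then dim K = 1 and the simplices of K are:

  0-simplices (5): [1], [2], [3], [4], [5]
  1-simplices (6): [1,2], [1,5], [2,3], [2,4], [2,5], [3,4]

giving chain groups C_0 ≅ Z^5, C_1 ≅ Z^6.

Boundary ∂_1: C_1 → C_0 maps an edge to its endpoints' difference, ∂[p,q] = q − p. For instance
  ∂[1,5] = [5] − [1].
This gives a 5×6 integer matrix of rank 4; reducing to Smith normal form yields diagonal entries (1,1,1,1).

Reading off H_k = ker ∂_k / im ∂_{k+1}:

  H_0: rank C_0 − rank ∂_1 = 5 − 4 = 1, and the invariant factors of ∂_1 are all 1, so H_0 = Z.
  H_1: rank ker ∂_1 − rank ∂_2 = (6 − 4) − 0 = 2, and there is no ∂_2, so H_1 = Z^2.

As a check, the Euler characteristic is 5 − 6 = -1, which agrees with 1 − 2 = -1.
(K is a triangulation of a wedge of 2 circles.)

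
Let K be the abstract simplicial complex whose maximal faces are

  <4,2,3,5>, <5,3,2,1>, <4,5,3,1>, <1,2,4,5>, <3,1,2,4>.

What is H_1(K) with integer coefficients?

Order the vertices as 1 < 2 < 3 < 4 < 5. Listing each simplex with vertices in this order, K has dimension 3 with simplices:

  0-simplices (5): [1], [2], [3], [4], [5]
  1-simplices (10): [1,2], [1,3], [1,4], [1,5], [2,3], [2,4], [2,5], [3,4], [3,5], [4,5]
  2-simplices (10): [1,2,3], [1,2,4], [1,2,5], [1,3,4], [1,3,5], [1,4,5], [2,3,4], [2,3,5], [2,4,5], [3,4,5]
  3-simplices (5): [1,2,3,4], [1,2,3,5], [1,2,4,5], [1,3,4,5], [2,3,4,5]

so the chain groups are C_0 ≅ Z^5, C_1 ≅ Z^10, C_2 ≅ Z^10, C_3 ≅ Z^5.

The boundary map ∂_1: C_1 → C_0 maps an edge to its endpoints' difference, ∂[p,q] = q − p.
This gives a 5×10 integer matrix of rank 4; reducing to Smith normal form yields diagonal entries (1,1,1,1).

The boundary map ∂_2: C_2 → C_1 acts by ∂[p,q,r] = [q,r] − [p,r] + [p,q]. For instance
  ∂[1,2,5] = [2,5] − [1,5] + [1,2],
  ∂[2,3,5] = [3,5] − [2,5] + [2,3].
The resulting 10×10 matrix has rank 6, and its Smith normal form has invariant factors (1,1,1,1,1,1).

∂_3: C_3 → C_2 sends each 3-simplex σ to the alternating sum Σ_i (−1)^i (σ with its i-th vertex removed). For instance
  ∂[1,2,4,5] = [2,4,5] − [1,4,5] + [1,2,5] − [1,2,4],
  ∂[1,2,3,4] = [2,3,4] − [1,3,4] + [1,2,4] − [1,2,3].
As a 10×5 matrix over Z this has rank 4, with invariant factors (1,1,1,1).

Computing H_k = (kernel of ∂_k) / (image of ∂_{k+1}):

  H_1: rank ker ∂_1 − rank ∂_2 = (10 − 4) − 6 = 0, and the invariant factors of ∂_2 are all 1, so H_1 = 0.

H_1 = 0.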